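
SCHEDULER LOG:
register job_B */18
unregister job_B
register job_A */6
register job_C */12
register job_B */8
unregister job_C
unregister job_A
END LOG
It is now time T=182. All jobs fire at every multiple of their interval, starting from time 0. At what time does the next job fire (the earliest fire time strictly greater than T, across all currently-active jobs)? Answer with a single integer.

Op 1: register job_B */18 -> active={job_B:*/18}
Op 2: unregister job_B -> active={}
Op 3: register job_A */6 -> active={job_A:*/6}
Op 4: register job_C */12 -> active={job_A:*/6, job_C:*/12}
Op 5: register job_B */8 -> active={job_A:*/6, job_B:*/8, job_C:*/12}
Op 6: unregister job_C -> active={job_A:*/6, job_B:*/8}
Op 7: unregister job_A -> active={job_B:*/8}
  job_B: interval 8, next fire after T=182 is 184
Earliest fire time = 184 (job job_B)

Answer: 184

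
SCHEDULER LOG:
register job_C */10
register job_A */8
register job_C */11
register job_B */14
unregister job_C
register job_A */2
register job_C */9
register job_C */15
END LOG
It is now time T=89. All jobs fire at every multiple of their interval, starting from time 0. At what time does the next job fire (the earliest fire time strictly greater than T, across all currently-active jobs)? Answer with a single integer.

Op 1: register job_C */10 -> active={job_C:*/10}
Op 2: register job_A */8 -> active={job_A:*/8, job_C:*/10}
Op 3: register job_C */11 -> active={job_A:*/8, job_C:*/11}
Op 4: register job_B */14 -> active={job_A:*/8, job_B:*/14, job_C:*/11}
Op 5: unregister job_C -> active={job_A:*/8, job_B:*/14}
Op 6: register job_A */2 -> active={job_A:*/2, job_B:*/14}
Op 7: register job_C */9 -> active={job_A:*/2, job_B:*/14, job_C:*/9}
Op 8: register job_C */15 -> active={job_A:*/2, job_B:*/14, job_C:*/15}
  job_A: interval 2, next fire after T=89 is 90
  job_B: interval 14, next fire after T=89 is 98
  job_C: interval 15, next fire after T=89 is 90
Earliest fire time = 90 (job job_A)

Answer: 90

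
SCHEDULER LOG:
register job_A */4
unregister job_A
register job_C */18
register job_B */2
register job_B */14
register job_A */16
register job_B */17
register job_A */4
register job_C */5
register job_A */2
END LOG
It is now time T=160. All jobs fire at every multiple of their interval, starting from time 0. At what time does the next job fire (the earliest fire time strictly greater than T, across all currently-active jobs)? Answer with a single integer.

Answer: 162

Derivation:
Op 1: register job_A */4 -> active={job_A:*/4}
Op 2: unregister job_A -> active={}
Op 3: register job_C */18 -> active={job_C:*/18}
Op 4: register job_B */2 -> active={job_B:*/2, job_C:*/18}
Op 5: register job_B */14 -> active={job_B:*/14, job_C:*/18}
Op 6: register job_A */16 -> active={job_A:*/16, job_B:*/14, job_C:*/18}
Op 7: register job_B */17 -> active={job_A:*/16, job_B:*/17, job_C:*/18}
Op 8: register job_A */4 -> active={job_A:*/4, job_B:*/17, job_C:*/18}
Op 9: register job_C */5 -> active={job_A:*/4, job_B:*/17, job_C:*/5}
Op 10: register job_A */2 -> active={job_A:*/2, job_B:*/17, job_C:*/5}
  job_A: interval 2, next fire after T=160 is 162
  job_B: interval 17, next fire after T=160 is 170
  job_C: interval 5, next fire after T=160 is 165
Earliest fire time = 162 (job job_A)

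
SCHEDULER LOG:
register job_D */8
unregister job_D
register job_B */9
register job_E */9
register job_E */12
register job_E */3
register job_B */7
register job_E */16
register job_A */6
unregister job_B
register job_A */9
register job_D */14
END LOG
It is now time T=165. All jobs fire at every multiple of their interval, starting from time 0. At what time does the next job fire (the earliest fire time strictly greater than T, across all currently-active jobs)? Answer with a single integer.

Op 1: register job_D */8 -> active={job_D:*/8}
Op 2: unregister job_D -> active={}
Op 3: register job_B */9 -> active={job_B:*/9}
Op 4: register job_E */9 -> active={job_B:*/9, job_E:*/9}
Op 5: register job_E */12 -> active={job_B:*/9, job_E:*/12}
Op 6: register job_E */3 -> active={job_B:*/9, job_E:*/3}
Op 7: register job_B */7 -> active={job_B:*/7, job_E:*/3}
Op 8: register job_E */16 -> active={job_B:*/7, job_E:*/16}
Op 9: register job_A */6 -> active={job_A:*/6, job_B:*/7, job_E:*/16}
Op 10: unregister job_B -> active={job_A:*/6, job_E:*/16}
Op 11: register job_A */9 -> active={job_A:*/9, job_E:*/16}
Op 12: register job_D */14 -> active={job_A:*/9, job_D:*/14, job_E:*/16}
  job_A: interval 9, next fire after T=165 is 171
  job_D: interval 14, next fire after T=165 is 168
  job_E: interval 16, next fire after T=165 is 176
Earliest fire time = 168 (job job_D)

Answer: 168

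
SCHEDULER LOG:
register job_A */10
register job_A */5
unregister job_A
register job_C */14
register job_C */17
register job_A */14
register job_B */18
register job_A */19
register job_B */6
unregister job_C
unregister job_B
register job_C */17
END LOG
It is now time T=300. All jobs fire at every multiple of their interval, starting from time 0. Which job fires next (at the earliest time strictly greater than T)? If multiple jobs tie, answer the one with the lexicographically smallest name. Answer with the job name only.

Answer: job_A

Derivation:
Op 1: register job_A */10 -> active={job_A:*/10}
Op 2: register job_A */5 -> active={job_A:*/5}
Op 3: unregister job_A -> active={}
Op 4: register job_C */14 -> active={job_C:*/14}
Op 5: register job_C */17 -> active={job_C:*/17}
Op 6: register job_A */14 -> active={job_A:*/14, job_C:*/17}
Op 7: register job_B */18 -> active={job_A:*/14, job_B:*/18, job_C:*/17}
Op 8: register job_A */19 -> active={job_A:*/19, job_B:*/18, job_C:*/17}
Op 9: register job_B */6 -> active={job_A:*/19, job_B:*/6, job_C:*/17}
Op 10: unregister job_C -> active={job_A:*/19, job_B:*/6}
Op 11: unregister job_B -> active={job_A:*/19}
Op 12: register job_C */17 -> active={job_A:*/19, job_C:*/17}
  job_A: interval 19, next fire after T=300 is 304
  job_C: interval 17, next fire after T=300 is 306
Earliest = 304, winner (lex tiebreak) = job_A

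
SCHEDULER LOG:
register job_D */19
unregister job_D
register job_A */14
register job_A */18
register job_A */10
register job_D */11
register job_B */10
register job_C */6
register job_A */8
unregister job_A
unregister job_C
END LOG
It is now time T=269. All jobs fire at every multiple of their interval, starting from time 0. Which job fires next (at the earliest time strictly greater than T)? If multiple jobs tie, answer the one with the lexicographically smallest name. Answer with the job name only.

Answer: job_B

Derivation:
Op 1: register job_D */19 -> active={job_D:*/19}
Op 2: unregister job_D -> active={}
Op 3: register job_A */14 -> active={job_A:*/14}
Op 4: register job_A */18 -> active={job_A:*/18}
Op 5: register job_A */10 -> active={job_A:*/10}
Op 6: register job_D */11 -> active={job_A:*/10, job_D:*/11}
Op 7: register job_B */10 -> active={job_A:*/10, job_B:*/10, job_D:*/11}
Op 8: register job_C */6 -> active={job_A:*/10, job_B:*/10, job_C:*/6, job_D:*/11}
Op 9: register job_A */8 -> active={job_A:*/8, job_B:*/10, job_C:*/6, job_D:*/11}
Op 10: unregister job_A -> active={job_B:*/10, job_C:*/6, job_D:*/11}
Op 11: unregister job_C -> active={job_B:*/10, job_D:*/11}
  job_B: interval 10, next fire after T=269 is 270
  job_D: interval 11, next fire after T=269 is 275
Earliest = 270, winner (lex tiebreak) = job_B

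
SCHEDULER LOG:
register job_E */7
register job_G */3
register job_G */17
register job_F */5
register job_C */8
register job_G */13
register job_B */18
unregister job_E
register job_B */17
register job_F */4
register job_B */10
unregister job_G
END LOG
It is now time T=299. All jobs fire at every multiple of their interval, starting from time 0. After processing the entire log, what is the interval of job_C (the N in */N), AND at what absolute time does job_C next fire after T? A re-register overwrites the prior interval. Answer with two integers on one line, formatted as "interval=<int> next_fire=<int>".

Answer: interval=8 next_fire=304

Derivation:
Op 1: register job_E */7 -> active={job_E:*/7}
Op 2: register job_G */3 -> active={job_E:*/7, job_G:*/3}
Op 3: register job_G */17 -> active={job_E:*/7, job_G:*/17}
Op 4: register job_F */5 -> active={job_E:*/7, job_F:*/5, job_G:*/17}
Op 5: register job_C */8 -> active={job_C:*/8, job_E:*/7, job_F:*/5, job_G:*/17}
Op 6: register job_G */13 -> active={job_C:*/8, job_E:*/7, job_F:*/5, job_G:*/13}
Op 7: register job_B */18 -> active={job_B:*/18, job_C:*/8, job_E:*/7, job_F:*/5, job_G:*/13}
Op 8: unregister job_E -> active={job_B:*/18, job_C:*/8, job_F:*/5, job_G:*/13}
Op 9: register job_B */17 -> active={job_B:*/17, job_C:*/8, job_F:*/5, job_G:*/13}
Op 10: register job_F */4 -> active={job_B:*/17, job_C:*/8, job_F:*/4, job_G:*/13}
Op 11: register job_B */10 -> active={job_B:*/10, job_C:*/8, job_F:*/4, job_G:*/13}
Op 12: unregister job_G -> active={job_B:*/10, job_C:*/8, job_F:*/4}
Final interval of job_C = 8
Next fire of job_C after T=299: (299//8+1)*8 = 304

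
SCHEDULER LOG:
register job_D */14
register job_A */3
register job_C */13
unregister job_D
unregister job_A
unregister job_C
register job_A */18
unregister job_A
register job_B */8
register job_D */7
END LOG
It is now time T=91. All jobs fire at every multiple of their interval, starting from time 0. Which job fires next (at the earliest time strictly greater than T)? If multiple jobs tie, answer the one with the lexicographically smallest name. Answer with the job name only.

Op 1: register job_D */14 -> active={job_D:*/14}
Op 2: register job_A */3 -> active={job_A:*/3, job_D:*/14}
Op 3: register job_C */13 -> active={job_A:*/3, job_C:*/13, job_D:*/14}
Op 4: unregister job_D -> active={job_A:*/3, job_C:*/13}
Op 5: unregister job_A -> active={job_C:*/13}
Op 6: unregister job_C -> active={}
Op 7: register job_A */18 -> active={job_A:*/18}
Op 8: unregister job_A -> active={}
Op 9: register job_B */8 -> active={job_B:*/8}
Op 10: register job_D */7 -> active={job_B:*/8, job_D:*/7}
  job_B: interval 8, next fire after T=91 is 96
  job_D: interval 7, next fire after T=91 is 98
Earliest = 96, winner (lex tiebreak) = job_B

Answer: job_B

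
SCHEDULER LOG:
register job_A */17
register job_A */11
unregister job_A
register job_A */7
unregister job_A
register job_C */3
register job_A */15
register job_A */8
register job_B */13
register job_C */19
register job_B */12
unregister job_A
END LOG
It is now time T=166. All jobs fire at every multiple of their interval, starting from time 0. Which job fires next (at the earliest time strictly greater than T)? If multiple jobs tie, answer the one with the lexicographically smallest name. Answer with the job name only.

Answer: job_B

Derivation:
Op 1: register job_A */17 -> active={job_A:*/17}
Op 2: register job_A */11 -> active={job_A:*/11}
Op 3: unregister job_A -> active={}
Op 4: register job_A */7 -> active={job_A:*/7}
Op 5: unregister job_A -> active={}
Op 6: register job_C */3 -> active={job_C:*/3}
Op 7: register job_A */15 -> active={job_A:*/15, job_C:*/3}
Op 8: register job_A */8 -> active={job_A:*/8, job_C:*/3}
Op 9: register job_B */13 -> active={job_A:*/8, job_B:*/13, job_C:*/3}
Op 10: register job_C */19 -> active={job_A:*/8, job_B:*/13, job_C:*/19}
Op 11: register job_B */12 -> active={job_A:*/8, job_B:*/12, job_C:*/19}
Op 12: unregister job_A -> active={job_B:*/12, job_C:*/19}
  job_B: interval 12, next fire after T=166 is 168
  job_C: interval 19, next fire after T=166 is 171
Earliest = 168, winner (lex tiebreak) = job_B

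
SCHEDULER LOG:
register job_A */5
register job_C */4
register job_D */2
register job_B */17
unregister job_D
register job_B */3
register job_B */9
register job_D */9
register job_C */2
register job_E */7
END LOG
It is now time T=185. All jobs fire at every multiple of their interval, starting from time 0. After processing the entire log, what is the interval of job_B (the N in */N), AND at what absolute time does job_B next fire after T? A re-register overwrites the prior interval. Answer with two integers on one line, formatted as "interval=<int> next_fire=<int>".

Answer: interval=9 next_fire=189

Derivation:
Op 1: register job_A */5 -> active={job_A:*/5}
Op 2: register job_C */4 -> active={job_A:*/5, job_C:*/4}
Op 3: register job_D */2 -> active={job_A:*/5, job_C:*/4, job_D:*/2}
Op 4: register job_B */17 -> active={job_A:*/5, job_B:*/17, job_C:*/4, job_D:*/2}
Op 5: unregister job_D -> active={job_A:*/5, job_B:*/17, job_C:*/4}
Op 6: register job_B */3 -> active={job_A:*/5, job_B:*/3, job_C:*/4}
Op 7: register job_B */9 -> active={job_A:*/5, job_B:*/9, job_C:*/4}
Op 8: register job_D */9 -> active={job_A:*/5, job_B:*/9, job_C:*/4, job_D:*/9}
Op 9: register job_C */2 -> active={job_A:*/5, job_B:*/9, job_C:*/2, job_D:*/9}
Op 10: register job_E */7 -> active={job_A:*/5, job_B:*/9, job_C:*/2, job_D:*/9, job_E:*/7}
Final interval of job_B = 9
Next fire of job_B after T=185: (185//9+1)*9 = 189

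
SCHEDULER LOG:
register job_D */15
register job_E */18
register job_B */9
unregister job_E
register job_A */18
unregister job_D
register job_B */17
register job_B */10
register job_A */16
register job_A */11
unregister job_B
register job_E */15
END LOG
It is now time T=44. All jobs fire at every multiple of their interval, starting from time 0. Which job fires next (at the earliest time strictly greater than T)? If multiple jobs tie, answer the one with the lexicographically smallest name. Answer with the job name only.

Op 1: register job_D */15 -> active={job_D:*/15}
Op 2: register job_E */18 -> active={job_D:*/15, job_E:*/18}
Op 3: register job_B */9 -> active={job_B:*/9, job_D:*/15, job_E:*/18}
Op 4: unregister job_E -> active={job_B:*/9, job_D:*/15}
Op 5: register job_A */18 -> active={job_A:*/18, job_B:*/9, job_D:*/15}
Op 6: unregister job_D -> active={job_A:*/18, job_B:*/9}
Op 7: register job_B */17 -> active={job_A:*/18, job_B:*/17}
Op 8: register job_B */10 -> active={job_A:*/18, job_B:*/10}
Op 9: register job_A */16 -> active={job_A:*/16, job_B:*/10}
Op 10: register job_A */11 -> active={job_A:*/11, job_B:*/10}
Op 11: unregister job_B -> active={job_A:*/11}
Op 12: register job_E */15 -> active={job_A:*/11, job_E:*/15}
  job_A: interval 11, next fire after T=44 is 55
  job_E: interval 15, next fire after T=44 is 45
Earliest = 45, winner (lex tiebreak) = job_E

Answer: job_E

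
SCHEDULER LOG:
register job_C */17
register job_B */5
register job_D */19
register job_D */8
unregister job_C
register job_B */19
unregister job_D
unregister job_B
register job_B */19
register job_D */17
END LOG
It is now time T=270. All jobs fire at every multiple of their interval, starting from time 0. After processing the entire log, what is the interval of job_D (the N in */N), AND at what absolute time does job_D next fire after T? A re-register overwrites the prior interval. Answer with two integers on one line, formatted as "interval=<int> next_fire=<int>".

Op 1: register job_C */17 -> active={job_C:*/17}
Op 2: register job_B */5 -> active={job_B:*/5, job_C:*/17}
Op 3: register job_D */19 -> active={job_B:*/5, job_C:*/17, job_D:*/19}
Op 4: register job_D */8 -> active={job_B:*/5, job_C:*/17, job_D:*/8}
Op 5: unregister job_C -> active={job_B:*/5, job_D:*/8}
Op 6: register job_B */19 -> active={job_B:*/19, job_D:*/8}
Op 7: unregister job_D -> active={job_B:*/19}
Op 8: unregister job_B -> active={}
Op 9: register job_B */19 -> active={job_B:*/19}
Op 10: register job_D */17 -> active={job_B:*/19, job_D:*/17}
Final interval of job_D = 17
Next fire of job_D after T=270: (270//17+1)*17 = 272

Answer: interval=17 next_fire=272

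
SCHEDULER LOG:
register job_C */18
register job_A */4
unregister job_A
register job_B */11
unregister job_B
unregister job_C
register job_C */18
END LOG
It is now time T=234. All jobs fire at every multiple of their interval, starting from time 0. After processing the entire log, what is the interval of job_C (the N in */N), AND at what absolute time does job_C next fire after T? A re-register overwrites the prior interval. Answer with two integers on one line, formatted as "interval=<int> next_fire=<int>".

Op 1: register job_C */18 -> active={job_C:*/18}
Op 2: register job_A */4 -> active={job_A:*/4, job_C:*/18}
Op 3: unregister job_A -> active={job_C:*/18}
Op 4: register job_B */11 -> active={job_B:*/11, job_C:*/18}
Op 5: unregister job_B -> active={job_C:*/18}
Op 6: unregister job_C -> active={}
Op 7: register job_C */18 -> active={job_C:*/18}
Final interval of job_C = 18
Next fire of job_C after T=234: (234//18+1)*18 = 252

Answer: interval=18 next_fire=252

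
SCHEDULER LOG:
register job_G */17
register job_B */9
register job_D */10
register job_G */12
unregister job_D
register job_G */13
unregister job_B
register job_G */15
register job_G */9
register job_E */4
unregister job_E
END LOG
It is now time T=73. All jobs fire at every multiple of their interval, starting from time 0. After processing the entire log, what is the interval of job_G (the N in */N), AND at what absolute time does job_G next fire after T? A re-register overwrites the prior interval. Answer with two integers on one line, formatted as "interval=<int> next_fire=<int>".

Answer: interval=9 next_fire=81

Derivation:
Op 1: register job_G */17 -> active={job_G:*/17}
Op 2: register job_B */9 -> active={job_B:*/9, job_G:*/17}
Op 3: register job_D */10 -> active={job_B:*/9, job_D:*/10, job_G:*/17}
Op 4: register job_G */12 -> active={job_B:*/9, job_D:*/10, job_G:*/12}
Op 5: unregister job_D -> active={job_B:*/9, job_G:*/12}
Op 6: register job_G */13 -> active={job_B:*/9, job_G:*/13}
Op 7: unregister job_B -> active={job_G:*/13}
Op 8: register job_G */15 -> active={job_G:*/15}
Op 9: register job_G */9 -> active={job_G:*/9}
Op 10: register job_E */4 -> active={job_E:*/4, job_G:*/9}
Op 11: unregister job_E -> active={job_G:*/9}
Final interval of job_G = 9
Next fire of job_G after T=73: (73//9+1)*9 = 81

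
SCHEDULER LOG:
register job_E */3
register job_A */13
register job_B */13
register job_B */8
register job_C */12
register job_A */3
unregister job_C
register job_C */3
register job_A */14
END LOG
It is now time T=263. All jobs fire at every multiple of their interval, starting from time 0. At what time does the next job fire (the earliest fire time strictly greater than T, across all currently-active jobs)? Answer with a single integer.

Answer: 264

Derivation:
Op 1: register job_E */3 -> active={job_E:*/3}
Op 2: register job_A */13 -> active={job_A:*/13, job_E:*/3}
Op 3: register job_B */13 -> active={job_A:*/13, job_B:*/13, job_E:*/3}
Op 4: register job_B */8 -> active={job_A:*/13, job_B:*/8, job_E:*/3}
Op 5: register job_C */12 -> active={job_A:*/13, job_B:*/8, job_C:*/12, job_E:*/3}
Op 6: register job_A */3 -> active={job_A:*/3, job_B:*/8, job_C:*/12, job_E:*/3}
Op 7: unregister job_C -> active={job_A:*/3, job_B:*/8, job_E:*/3}
Op 8: register job_C */3 -> active={job_A:*/3, job_B:*/8, job_C:*/3, job_E:*/3}
Op 9: register job_A */14 -> active={job_A:*/14, job_B:*/8, job_C:*/3, job_E:*/3}
  job_A: interval 14, next fire after T=263 is 266
  job_B: interval 8, next fire after T=263 is 264
  job_C: interval 3, next fire after T=263 is 264
  job_E: interval 3, next fire after T=263 is 264
Earliest fire time = 264 (job job_B)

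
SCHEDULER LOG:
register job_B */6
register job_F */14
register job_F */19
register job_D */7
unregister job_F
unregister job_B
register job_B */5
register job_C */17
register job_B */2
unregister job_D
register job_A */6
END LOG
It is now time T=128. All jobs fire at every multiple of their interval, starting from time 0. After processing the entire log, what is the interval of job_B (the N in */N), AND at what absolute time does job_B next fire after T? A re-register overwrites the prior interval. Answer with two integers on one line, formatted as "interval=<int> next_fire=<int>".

Answer: interval=2 next_fire=130

Derivation:
Op 1: register job_B */6 -> active={job_B:*/6}
Op 2: register job_F */14 -> active={job_B:*/6, job_F:*/14}
Op 3: register job_F */19 -> active={job_B:*/6, job_F:*/19}
Op 4: register job_D */7 -> active={job_B:*/6, job_D:*/7, job_F:*/19}
Op 5: unregister job_F -> active={job_B:*/6, job_D:*/7}
Op 6: unregister job_B -> active={job_D:*/7}
Op 7: register job_B */5 -> active={job_B:*/5, job_D:*/7}
Op 8: register job_C */17 -> active={job_B:*/5, job_C:*/17, job_D:*/7}
Op 9: register job_B */2 -> active={job_B:*/2, job_C:*/17, job_D:*/7}
Op 10: unregister job_D -> active={job_B:*/2, job_C:*/17}
Op 11: register job_A */6 -> active={job_A:*/6, job_B:*/2, job_C:*/17}
Final interval of job_B = 2
Next fire of job_B after T=128: (128//2+1)*2 = 130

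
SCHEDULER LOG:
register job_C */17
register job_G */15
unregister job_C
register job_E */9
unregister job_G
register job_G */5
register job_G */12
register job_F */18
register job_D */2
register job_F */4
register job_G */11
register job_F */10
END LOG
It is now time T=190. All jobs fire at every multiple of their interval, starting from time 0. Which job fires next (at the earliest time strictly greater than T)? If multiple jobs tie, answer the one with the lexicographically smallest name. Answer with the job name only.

Answer: job_D

Derivation:
Op 1: register job_C */17 -> active={job_C:*/17}
Op 2: register job_G */15 -> active={job_C:*/17, job_G:*/15}
Op 3: unregister job_C -> active={job_G:*/15}
Op 4: register job_E */9 -> active={job_E:*/9, job_G:*/15}
Op 5: unregister job_G -> active={job_E:*/9}
Op 6: register job_G */5 -> active={job_E:*/9, job_G:*/5}
Op 7: register job_G */12 -> active={job_E:*/9, job_G:*/12}
Op 8: register job_F */18 -> active={job_E:*/9, job_F:*/18, job_G:*/12}
Op 9: register job_D */2 -> active={job_D:*/2, job_E:*/9, job_F:*/18, job_G:*/12}
Op 10: register job_F */4 -> active={job_D:*/2, job_E:*/9, job_F:*/4, job_G:*/12}
Op 11: register job_G */11 -> active={job_D:*/2, job_E:*/9, job_F:*/4, job_G:*/11}
Op 12: register job_F */10 -> active={job_D:*/2, job_E:*/9, job_F:*/10, job_G:*/11}
  job_D: interval 2, next fire after T=190 is 192
  job_E: interval 9, next fire after T=190 is 198
  job_F: interval 10, next fire after T=190 is 200
  job_G: interval 11, next fire after T=190 is 198
Earliest = 192, winner (lex tiebreak) = job_D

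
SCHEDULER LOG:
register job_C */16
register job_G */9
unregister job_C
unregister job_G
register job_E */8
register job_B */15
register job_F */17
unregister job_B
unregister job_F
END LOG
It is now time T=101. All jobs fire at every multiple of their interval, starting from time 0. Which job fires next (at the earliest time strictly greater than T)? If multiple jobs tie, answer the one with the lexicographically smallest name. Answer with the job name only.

Op 1: register job_C */16 -> active={job_C:*/16}
Op 2: register job_G */9 -> active={job_C:*/16, job_G:*/9}
Op 3: unregister job_C -> active={job_G:*/9}
Op 4: unregister job_G -> active={}
Op 5: register job_E */8 -> active={job_E:*/8}
Op 6: register job_B */15 -> active={job_B:*/15, job_E:*/8}
Op 7: register job_F */17 -> active={job_B:*/15, job_E:*/8, job_F:*/17}
Op 8: unregister job_B -> active={job_E:*/8, job_F:*/17}
Op 9: unregister job_F -> active={job_E:*/8}
  job_E: interval 8, next fire after T=101 is 104
Earliest = 104, winner (lex tiebreak) = job_E

Answer: job_E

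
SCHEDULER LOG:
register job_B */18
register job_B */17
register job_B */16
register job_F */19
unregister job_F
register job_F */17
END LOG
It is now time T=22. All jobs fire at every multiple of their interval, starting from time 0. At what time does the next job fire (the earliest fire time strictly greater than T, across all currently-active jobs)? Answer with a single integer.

Op 1: register job_B */18 -> active={job_B:*/18}
Op 2: register job_B */17 -> active={job_B:*/17}
Op 3: register job_B */16 -> active={job_B:*/16}
Op 4: register job_F */19 -> active={job_B:*/16, job_F:*/19}
Op 5: unregister job_F -> active={job_B:*/16}
Op 6: register job_F */17 -> active={job_B:*/16, job_F:*/17}
  job_B: interval 16, next fire after T=22 is 32
  job_F: interval 17, next fire after T=22 is 34
Earliest fire time = 32 (job job_B)

Answer: 32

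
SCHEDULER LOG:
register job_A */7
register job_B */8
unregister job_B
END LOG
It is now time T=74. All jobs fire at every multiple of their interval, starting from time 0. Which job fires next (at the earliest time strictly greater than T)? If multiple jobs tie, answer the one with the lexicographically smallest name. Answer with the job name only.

Answer: job_A

Derivation:
Op 1: register job_A */7 -> active={job_A:*/7}
Op 2: register job_B */8 -> active={job_A:*/7, job_B:*/8}
Op 3: unregister job_B -> active={job_A:*/7}
  job_A: interval 7, next fire after T=74 is 77
Earliest = 77, winner (lex tiebreak) = job_A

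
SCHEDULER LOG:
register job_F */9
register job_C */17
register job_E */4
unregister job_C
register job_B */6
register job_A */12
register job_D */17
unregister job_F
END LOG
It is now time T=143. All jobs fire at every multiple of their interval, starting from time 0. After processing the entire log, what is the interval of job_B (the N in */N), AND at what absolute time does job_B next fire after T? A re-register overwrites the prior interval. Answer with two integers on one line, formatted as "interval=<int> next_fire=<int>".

Op 1: register job_F */9 -> active={job_F:*/9}
Op 2: register job_C */17 -> active={job_C:*/17, job_F:*/9}
Op 3: register job_E */4 -> active={job_C:*/17, job_E:*/4, job_F:*/9}
Op 4: unregister job_C -> active={job_E:*/4, job_F:*/9}
Op 5: register job_B */6 -> active={job_B:*/6, job_E:*/4, job_F:*/9}
Op 6: register job_A */12 -> active={job_A:*/12, job_B:*/6, job_E:*/4, job_F:*/9}
Op 7: register job_D */17 -> active={job_A:*/12, job_B:*/6, job_D:*/17, job_E:*/4, job_F:*/9}
Op 8: unregister job_F -> active={job_A:*/12, job_B:*/6, job_D:*/17, job_E:*/4}
Final interval of job_B = 6
Next fire of job_B after T=143: (143//6+1)*6 = 144

Answer: interval=6 next_fire=144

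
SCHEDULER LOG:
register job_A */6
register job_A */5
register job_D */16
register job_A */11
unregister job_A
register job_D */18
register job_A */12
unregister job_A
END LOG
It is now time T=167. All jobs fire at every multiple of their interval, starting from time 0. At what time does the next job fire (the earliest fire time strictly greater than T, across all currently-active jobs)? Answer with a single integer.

Op 1: register job_A */6 -> active={job_A:*/6}
Op 2: register job_A */5 -> active={job_A:*/5}
Op 3: register job_D */16 -> active={job_A:*/5, job_D:*/16}
Op 4: register job_A */11 -> active={job_A:*/11, job_D:*/16}
Op 5: unregister job_A -> active={job_D:*/16}
Op 6: register job_D */18 -> active={job_D:*/18}
Op 7: register job_A */12 -> active={job_A:*/12, job_D:*/18}
Op 8: unregister job_A -> active={job_D:*/18}
  job_D: interval 18, next fire after T=167 is 180
Earliest fire time = 180 (job job_D)

Answer: 180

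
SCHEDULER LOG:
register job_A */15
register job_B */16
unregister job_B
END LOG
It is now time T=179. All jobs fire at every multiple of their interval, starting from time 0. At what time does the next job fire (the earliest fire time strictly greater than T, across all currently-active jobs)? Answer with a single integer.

Answer: 180

Derivation:
Op 1: register job_A */15 -> active={job_A:*/15}
Op 2: register job_B */16 -> active={job_A:*/15, job_B:*/16}
Op 3: unregister job_B -> active={job_A:*/15}
  job_A: interval 15, next fire after T=179 is 180
Earliest fire time = 180 (job job_A)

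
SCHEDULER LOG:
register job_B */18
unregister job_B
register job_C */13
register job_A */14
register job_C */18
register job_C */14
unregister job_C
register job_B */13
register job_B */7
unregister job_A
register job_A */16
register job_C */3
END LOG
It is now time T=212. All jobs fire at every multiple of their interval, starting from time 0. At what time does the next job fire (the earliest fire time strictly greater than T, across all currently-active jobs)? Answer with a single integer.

Answer: 213

Derivation:
Op 1: register job_B */18 -> active={job_B:*/18}
Op 2: unregister job_B -> active={}
Op 3: register job_C */13 -> active={job_C:*/13}
Op 4: register job_A */14 -> active={job_A:*/14, job_C:*/13}
Op 5: register job_C */18 -> active={job_A:*/14, job_C:*/18}
Op 6: register job_C */14 -> active={job_A:*/14, job_C:*/14}
Op 7: unregister job_C -> active={job_A:*/14}
Op 8: register job_B */13 -> active={job_A:*/14, job_B:*/13}
Op 9: register job_B */7 -> active={job_A:*/14, job_B:*/7}
Op 10: unregister job_A -> active={job_B:*/7}
Op 11: register job_A */16 -> active={job_A:*/16, job_B:*/7}
Op 12: register job_C */3 -> active={job_A:*/16, job_B:*/7, job_C:*/3}
  job_A: interval 16, next fire after T=212 is 224
  job_B: interval 7, next fire after T=212 is 217
  job_C: interval 3, next fire after T=212 is 213
Earliest fire time = 213 (job job_C)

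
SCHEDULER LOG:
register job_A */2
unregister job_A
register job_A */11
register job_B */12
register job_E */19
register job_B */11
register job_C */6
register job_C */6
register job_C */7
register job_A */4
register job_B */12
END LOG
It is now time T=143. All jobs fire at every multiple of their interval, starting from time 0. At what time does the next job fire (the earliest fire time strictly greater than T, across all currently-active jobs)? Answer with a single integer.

Answer: 144

Derivation:
Op 1: register job_A */2 -> active={job_A:*/2}
Op 2: unregister job_A -> active={}
Op 3: register job_A */11 -> active={job_A:*/11}
Op 4: register job_B */12 -> active={job_A:*/11, job_B:*/12}
Op 5: register job_E */19 -> active={job_A:*/11, job_B:*/12, job_E:*/19}
Op 6: register job_B */11 -> active={job_A:*/11, job_B:*/11, job_E:*/19}
Op 7: register job_C */6 -> active={job_A:*/11, job_B:*/11, job_C:*/6, job_E:*/19}
Op 8: register job_C */6 -> active={job_A:*/11, job_B:*/11, job_C:*/6, job_E:*/19}
Op 9: register job_C */7 -> active={job_A:*/11, job_B:*/11, job_C:*/7, job_E:*/19}
Op 10: register job_A */4 -> active={job_A:*/4, job_B:*/11, job_C:*/7, job_E:*/19}
Op 11: register job_B */12 -> active={job_A:*/4, job_B:*/12, job_C:*/7, job_E:*/19}
  job_A: interval 4, next fire after T=143 is 144
  job_B: interval 12, next fire after T=143 is 144
  job_C: interval 7, next fire after T=143 is 147
  job_E: interval 19, next fire after T=143 is 152
Earliest fire time = 144 (job job_A)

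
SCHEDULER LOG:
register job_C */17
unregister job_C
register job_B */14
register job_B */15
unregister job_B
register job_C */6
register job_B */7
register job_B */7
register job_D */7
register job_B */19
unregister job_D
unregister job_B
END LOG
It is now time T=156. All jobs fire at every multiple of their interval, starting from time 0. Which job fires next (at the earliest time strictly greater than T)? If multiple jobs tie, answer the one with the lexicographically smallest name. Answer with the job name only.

Op 1: register job_C */17 -> active={job_C:*/17}
Op 2: unregister job_C -> active={}
Op 3: register job_B */14 -> active={job_B:*/14}
Op 4: register job_B */15 -> active={job_B:*/15}
Op 5: unregister job_B -> active={}
Op 6: register job_C */6 -> active={job_C:*/6}
Op 7: register job_B */7 -> active={job_B:*/7, job_C:*/6}
Op 8: register job_B */7 -> active={job_B:*/7, job_C:*/6}
Op 9: register job_D */7 -> active={job_B:*/7, job_C:*/6, job_D:*/7}
Op 10: register job_B */19 -> active={job_B:*/19, job_C:*/6, job_D:*/7}
Op 11: unregister job_D -> active={job_B:*/19, job_C:*/6}
Op 12: unregister job_B -> active={job_C:*/6}
  job_C: interval 6, next fire after T=156 is 162
Earliest = 162, winner (lex tiebreak) = job_C

Answer: job_C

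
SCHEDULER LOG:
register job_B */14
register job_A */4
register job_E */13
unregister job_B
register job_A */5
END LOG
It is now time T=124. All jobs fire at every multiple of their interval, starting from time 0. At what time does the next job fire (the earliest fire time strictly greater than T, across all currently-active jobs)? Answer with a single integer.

Op 1: register job_B */14 -> active={job_B:*/14}
Op 2: register job_A */4 -> active={job_A:*/4, job_B:*/14}
Op 3: register job_E */13 -> active={job_A:*/4, job_B:*/14, job_E:*/13}
Op 4: unregister job_B -> active={job_A:*/4, job_E:*/13}
Op 5: register job_A */5 -> active={job_A:*/5, job_E:*/13}
  job_A: interval 5, next fire after T=124 is 125
  job_E: interval 13, next fire after T=124 is 130
Earliest fire time = 125 (job job_A)

Answer: 125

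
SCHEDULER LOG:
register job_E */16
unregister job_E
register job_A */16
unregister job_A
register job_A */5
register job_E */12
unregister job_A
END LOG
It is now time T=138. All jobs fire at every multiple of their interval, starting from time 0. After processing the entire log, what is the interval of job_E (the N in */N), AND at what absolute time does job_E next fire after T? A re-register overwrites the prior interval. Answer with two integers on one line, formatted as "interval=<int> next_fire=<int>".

Answer: interval=12 next_fire=144

Derivation:
Op 1: register job_E */16 -> active={job_E:*/16}
Op 2: unregister job_E -> active={}
Op 3: register job_A */16 -> active={job_A:*/16}
Op 4: unregister job_A -> active={}
Op 5: register job_A */5 -> active={job_A:*/5}
Op 6: register job_E */12 -> active={job_A:*/5, job_E:*/12}
Op 7: unregister job_A -> active={job_E:*/12}
Final interval of job_E = 12
Next fire of job_E after T=138: (138//12+1)*12 = 144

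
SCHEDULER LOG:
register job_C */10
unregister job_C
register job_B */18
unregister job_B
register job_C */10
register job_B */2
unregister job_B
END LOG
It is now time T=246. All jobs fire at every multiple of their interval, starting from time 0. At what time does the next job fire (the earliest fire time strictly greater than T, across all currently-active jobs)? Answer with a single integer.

Answer: 250

Derivation:
Op 1: register job_C */10 -> active={job_C:*/10}
Op 2: unregister job_C -> active={}
Op 3: register job_B */18 -> active={job_B:*/18}
Op 4: unregister job_B -> active={}
Op 5: register job_C */10 -> active={job_C:*/10}
Op 6: register job_B */2 -> active={job_B:*/2, job_C:*/10}
Op 7: unregister job_B -> active={job_C:*/10}
  job_C: interval 10, next fire after T=246 is 250
Earliest fire time = 250 (job job_C)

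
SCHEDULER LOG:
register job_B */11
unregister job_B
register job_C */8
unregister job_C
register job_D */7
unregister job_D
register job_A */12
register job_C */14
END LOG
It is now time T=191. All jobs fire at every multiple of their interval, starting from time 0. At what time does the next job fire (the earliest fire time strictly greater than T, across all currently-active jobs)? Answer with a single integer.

Op 1: register job_B */11 -> active={job_B:*/11}
Op 2: unregister job_B -> active={}
Op 3: register job_C */8 -> active={job_C:*/8}
Op 4: unregister job_C -> active={}
Op 5: register job_D */7 -> active={job_D:*/7}
Op 6: unregister job_D -> active={}
Op 7: register job_A */12 -> active={job_A:*/12}
Op 8: register job_C */14 -> active={job_A:*/12, job_C:*/14}
  job_A: interval 12, next fire after T=191 is 192
  job_C: interval 14, next fire after T=191 is 196
Earliest fire time = 192 (job job_A)

Answer: 192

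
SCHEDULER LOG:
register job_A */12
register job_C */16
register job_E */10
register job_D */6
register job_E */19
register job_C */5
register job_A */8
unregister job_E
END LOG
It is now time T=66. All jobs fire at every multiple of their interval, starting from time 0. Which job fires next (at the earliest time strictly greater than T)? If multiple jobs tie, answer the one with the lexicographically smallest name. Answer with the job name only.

Answer: job_C

Derivation:
Op 1: register job_A */12 -> active={job_A:*/12}
Op 2: register job_C */16 -> active={job_A:*/12, job_C:*/16}
Op 3: register job_E */10 -> active={job_A:*/12, job_C:*/16, job_E:*/10}
Op 4: register job_D */6 -> active={job_A:*/12, job_C:*/16, job_D:*/6, job_E:*/10}
Op 5: register job_E */19 -> active={job_A:*/12, job_C:*/16, job_D:*/6, job_E:*/19}
Op 6: register job_C */5 -> active={job_A:*/12, job_C:*/5, job_D:*/6, job_E:*/19}
Op 7: register job_A */8 -> active={job_A:*/8, job_C:*/5, job_D:*/6, job_E:*/19}
Op 8: unregister job_E -> active={job_A:*/8, job_C:*/5, job_D:*/6}
  job_A: interval 8, next fire after T=66 is 72
  job_C: interval 5, next fire after T=66 is 70
  job_D: interval 6, next fire after T=66 is 72
Earliest = 70, winner (lex tiebreak) = job_C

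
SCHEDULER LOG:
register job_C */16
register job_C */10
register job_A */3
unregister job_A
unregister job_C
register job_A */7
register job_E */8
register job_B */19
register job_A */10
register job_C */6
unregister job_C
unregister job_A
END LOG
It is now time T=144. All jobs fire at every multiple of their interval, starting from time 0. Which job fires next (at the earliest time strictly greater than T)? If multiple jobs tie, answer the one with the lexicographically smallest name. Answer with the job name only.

Op 1: register job_C */16 -> active={job_C:*/16}
Op 2: register job_C */10 -> active={job_C:*/10}
Op 3: register job_A */3 -> active={job_A:*/3, job_C:*/10}
Op 4: unregister job_A -> active={job_C:*/10}
Op 5: unregister job_C -> active={}
Op 6: register job_A */7 -> active={job_A:*/7}
Op 7: register job_E */8 -> active={job_A:*/7, job_E:*/8}
Op 8: register job_B */19 -> active={job_A:*/7, job_B:*/19, job_E:*/8}
Op 9: register job_A */10 -> active={job_A:*/10, job_B:*/19, job_E:*/8}
Op 10: register job_C */6 -> active={job_A:*/10, job_B:*/19, job_C:*/6, job_E:*/8}
Op 11: unregister job_C -> active={job_A:*/10, job_B:*/19, job_E:*/8}
Op 12: unregister job_A -> active={job_B:*/19, job_E:*/8}
  job_B: interval 19, next fire after T=144 is 152
  job_E: interval 8, next fire after T=144 is 152
Earliest = 152, winner (lex tiebreak) = job_B

Answer: job_B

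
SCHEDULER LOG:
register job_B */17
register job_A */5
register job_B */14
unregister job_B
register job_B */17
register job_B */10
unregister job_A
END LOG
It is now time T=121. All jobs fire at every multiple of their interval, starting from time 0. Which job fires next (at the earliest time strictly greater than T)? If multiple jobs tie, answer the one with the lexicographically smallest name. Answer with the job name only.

Op 1: register job_B */17 -> active={job_B:*/17}
Op 2: register job_A */5 -> active={job_A:*/5, job_B:*/17}
Op 3: register job_B */14 -> active={job_A:*/5, job_B:*/14}
Op 4: unregister job_B -> active={job_A:*/5}
Op 5: register job_B */17 -> active={job_A:*/5, job_B:*/17}
Op 6: register job_B */10 -> active={job_A:*/5, job_B:*/10}
Op 7: unregister job_A -> active={job_B:*/10}
  job_B: interval 10, next fire after T=121 is 130
Earliest = 130, winner (lex tiebreak) = job_B

Answer: job_B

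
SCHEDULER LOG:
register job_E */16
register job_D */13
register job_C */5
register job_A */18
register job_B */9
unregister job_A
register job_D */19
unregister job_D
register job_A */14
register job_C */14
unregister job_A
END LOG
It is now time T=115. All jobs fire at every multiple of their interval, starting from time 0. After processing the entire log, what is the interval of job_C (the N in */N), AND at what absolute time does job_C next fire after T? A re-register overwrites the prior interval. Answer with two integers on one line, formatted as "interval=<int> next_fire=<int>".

Answer: interval=14 next_fire=126

Derivation:
Op 1: register job_E */16 -> active={job_E:*/16}
Op 2: register job_D */13 -> active={job_D:*/13, job_E:*/16}
Op 3: register job_C */5 -> active={job_C:*/5, job_D:*/13, job_E:*/16}
Op 4: register job_A */18 -> active={job_A:*/18, job_C:*/5, job_D:*/13, job_E:*/16}
Op 5: register job_B */9 -> active={job_A:*/18, job_B:*/9, job_C:*/5, job_D:*/13, job_E:*/16}
Op 6: unregister job_A -> active={job_B:*/9, job_C:*/5, job_D:*/13, job_E:*/16}
Op 7: register job_D */19 -> active={job_B:*/9, job_C:*/5, job_D:*/19, job_E:*/16}
Op 8: unregister job_D -> active={job_B:*/9, job_C:*/5, job_E:*/16}
Op 9: register job_A */14 -> active={job_A:*/14, job_B:*/9, job_C:*/5, job_E:*/16}
Op 10: register job_C */14 -> active={job_A:*/14, job_B:*/9, job_C:*/14, job_E:*/16}
Op 11: unregister job_A -> active={job_B:*/9, job_C:*/14, job_E:*/16}
Final interval of job_C = 14
Next fire of job_C after T=115: (115//14+1)*14 = 126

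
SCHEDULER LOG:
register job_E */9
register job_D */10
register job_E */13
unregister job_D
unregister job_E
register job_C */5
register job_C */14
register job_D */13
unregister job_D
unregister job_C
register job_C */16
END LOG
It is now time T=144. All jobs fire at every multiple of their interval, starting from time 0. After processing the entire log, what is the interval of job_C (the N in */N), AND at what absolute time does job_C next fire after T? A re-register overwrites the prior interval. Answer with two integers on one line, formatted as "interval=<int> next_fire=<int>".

Op 1: register job_E */9 -> active={job_E:*/9}
Op 2: register job_D */10 -> active={job_D:*/10, job_E:*/9}
Op 3: register job_E */13 -> active={job_D:*/10, job_E:*/13}
Op 4: unregister job_D -> active={job_E:*/13}
Op 5: unregister job_E -> active={}
Op 6: register job_C */5 -> active={job_C:*/5}
Op 7: register job_C */14 -> active={job_C:*/14}
Op 8: register job_D */13 -> active={job_C:*/14, job_D:*/13}
Op 9: unregister job_D -> active={job_C:*/14}
Op 10: unregister job_C -> active={}
Op 11: register job_C */16 -> active={job_C:*/16}
Final interval of job_C = 16
Next fire of job_C after T=144: (144//16+1)*16 = 160

Answer: interval=16 next_fire=160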